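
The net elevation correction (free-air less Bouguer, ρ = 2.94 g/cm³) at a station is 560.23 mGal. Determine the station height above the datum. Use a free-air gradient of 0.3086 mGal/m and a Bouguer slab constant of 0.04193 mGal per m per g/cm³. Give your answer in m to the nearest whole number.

3023

Combined gradient = 0.3086 − 0.04193 × 2.94 = 0.1853258 mGal/m
h = 560.23 / 0.1853258 = 3022.95 m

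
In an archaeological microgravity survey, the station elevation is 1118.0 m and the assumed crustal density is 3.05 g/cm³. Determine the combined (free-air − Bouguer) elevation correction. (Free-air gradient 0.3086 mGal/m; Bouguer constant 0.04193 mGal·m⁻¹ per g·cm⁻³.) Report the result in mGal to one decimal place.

202.0

Combined gradient = 0.3086 − 0.04193 × 3.05 = 0.1807135 mGal/m
Combined elevation correction = 0.1807135 × 1118.0 = 202.0 mGal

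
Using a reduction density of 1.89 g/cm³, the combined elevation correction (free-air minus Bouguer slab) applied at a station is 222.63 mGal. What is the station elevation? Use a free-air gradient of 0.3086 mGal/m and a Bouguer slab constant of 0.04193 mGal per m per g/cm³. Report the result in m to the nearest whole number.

Combined gradient = 0.3086 − 0.04193 × 1.89 = 0.2293523 mGal/m
h = 222.63 / 0.2293523 = 970.69 m

971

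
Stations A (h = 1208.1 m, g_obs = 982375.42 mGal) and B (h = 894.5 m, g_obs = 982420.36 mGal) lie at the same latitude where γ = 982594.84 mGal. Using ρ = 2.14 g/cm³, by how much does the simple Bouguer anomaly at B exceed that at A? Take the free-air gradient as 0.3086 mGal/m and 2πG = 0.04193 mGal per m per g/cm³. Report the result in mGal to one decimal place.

Δg_SB(A) = 982375.42 − 982594.84 + 0.3086×1208.1 − 0.04193×2.14×1208.1 = 45.00 mGal
Δg_SB(B) = 982420.36 − 982594.84 + 0.3086×894.5 − 0.04193×2.14×894.5 = 21.30 mGal
Difference = 21.30 − (45.00) = -23.70 mGal

-23.7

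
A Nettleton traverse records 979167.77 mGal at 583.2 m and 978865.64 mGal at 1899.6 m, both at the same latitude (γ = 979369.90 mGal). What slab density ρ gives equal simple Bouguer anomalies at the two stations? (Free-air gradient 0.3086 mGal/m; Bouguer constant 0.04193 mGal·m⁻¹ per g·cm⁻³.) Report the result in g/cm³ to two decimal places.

Δg_obs = 978865.64 − 979167.77 = -302.13 mGal over Δh = 1899.6 − 583.2 = 1316.4 m
Equal Bouguer anomalies ⇒ Δg_obs + (0.3086 − 0.04193ρ)·Δh = 0
0.3086 − 0.04193ρ = −Δg_obs/Δh = 0.22951
ρ = (0.3086 − 0.22951) / 0.04193 = 1.89 g/cm³

1.89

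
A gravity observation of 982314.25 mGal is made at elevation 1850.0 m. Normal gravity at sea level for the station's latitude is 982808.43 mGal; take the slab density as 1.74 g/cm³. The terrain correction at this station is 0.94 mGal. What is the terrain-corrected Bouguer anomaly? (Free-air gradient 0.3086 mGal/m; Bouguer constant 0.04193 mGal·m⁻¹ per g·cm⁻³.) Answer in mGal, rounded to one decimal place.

Free-air correction = 0.3086 × 1850.0 = 570.91 mGal
Free-air anomaly = 982314.25 − 982808.43 + (570.91) = 76.73 mGal
Bouguer slab correction = 0.04193 × 1.74 × 1850.0 = 134.97 mGal
Simple Bouguer anomaly = 76.73 − (134.97) = -58.24 mGal
Complete Bouguer anomaly = -58.24 + 0.94 = -57.30 mGal

-57.3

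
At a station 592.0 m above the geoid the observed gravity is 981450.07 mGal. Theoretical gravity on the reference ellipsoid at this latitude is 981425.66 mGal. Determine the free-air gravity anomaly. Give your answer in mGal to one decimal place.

Free-air correction = 0.3086 × 592.0 = 182.69 mGal
Free-air anomaly = 981450.07 − 981425.66 + (182.69) = 207.10 mGal

207.1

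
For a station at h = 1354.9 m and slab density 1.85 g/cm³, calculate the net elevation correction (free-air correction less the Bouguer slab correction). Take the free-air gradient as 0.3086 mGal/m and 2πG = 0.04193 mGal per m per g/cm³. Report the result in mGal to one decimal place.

Combined gradient = 0.3086 − 0.04193 × 1.85 = 0.2310295 mGal/m
Combined elevation correction = 0.2310295 × 1354.9 = 313.0 mGal

313.0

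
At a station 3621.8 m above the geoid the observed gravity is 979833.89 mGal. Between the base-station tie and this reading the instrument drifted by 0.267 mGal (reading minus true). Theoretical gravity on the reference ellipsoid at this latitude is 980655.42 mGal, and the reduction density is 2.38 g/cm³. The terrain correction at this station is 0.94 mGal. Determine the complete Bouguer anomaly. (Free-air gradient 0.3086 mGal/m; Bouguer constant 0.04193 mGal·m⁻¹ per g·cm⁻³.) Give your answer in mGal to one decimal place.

-64.6

Drift-corrected reading = 979833.89 − (0.267) = 979833.623 mGal
Free-air correction = 0.3086 × 3621.8 = 1117.69 mGal
Free-air anomaly = 979833.623 − 980655.42 + (1117.69) = 295.893 mGal
Bouguer slab correction = 0.04193 × 2.38 × 3621.8 = 361.43 mGal
Simple Bouguer anomaly = 295.893 − (361.43) = -65.537 mGal
Complete Bouguer anomaly = -65.537 + 0.94 = -64.597 mGal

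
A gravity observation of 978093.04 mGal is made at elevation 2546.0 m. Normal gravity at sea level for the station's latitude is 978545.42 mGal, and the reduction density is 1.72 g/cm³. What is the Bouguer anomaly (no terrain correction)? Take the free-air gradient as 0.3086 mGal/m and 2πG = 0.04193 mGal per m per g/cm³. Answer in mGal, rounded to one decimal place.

149.7

Free-air correction = 0.3086 × 2546.0 = 785.70 mGal
Free-air anomaly = 978093.04 − 978545.42 + (785.70) = 333.32 mGal
Bouguer slab correction = 0.04193 × 1.72 × 2546.0 = 183.62 mGal
Simple Bouguer anomaly = 333.32 − (183.62) = 149.70 mGal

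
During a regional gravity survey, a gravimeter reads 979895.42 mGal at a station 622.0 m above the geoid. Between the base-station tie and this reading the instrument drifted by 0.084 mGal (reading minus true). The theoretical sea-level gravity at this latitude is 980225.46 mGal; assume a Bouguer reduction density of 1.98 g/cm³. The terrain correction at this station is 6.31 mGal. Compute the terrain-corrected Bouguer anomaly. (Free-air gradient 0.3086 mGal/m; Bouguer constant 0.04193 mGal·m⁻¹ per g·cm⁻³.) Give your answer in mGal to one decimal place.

-183.5

Drift-corrected reading = 979895.42 − (0.084) = 979895.336 mGal
Free-air correction = 0.3086 × 622.0 = 191.95 mGal
Free-air anomaly = 979895.336 − 980225.46 + (191.95) = -138.174 mGal
Bouguer slab correction = 0.04193 × 1.98 × 622.0 = 51.64 mGal
Simple Bouguer anomaly = -138.174 − (51.64) = -189.814 mGal
Complete Bouguer anomaly = -189.814 + 6.31 = -183.504 mGal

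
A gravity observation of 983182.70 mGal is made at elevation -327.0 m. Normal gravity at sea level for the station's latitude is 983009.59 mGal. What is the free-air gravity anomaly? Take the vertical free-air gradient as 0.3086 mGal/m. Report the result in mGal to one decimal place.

72.2

Free-air correction = 0.3086 × -327.0 = -100.91 mGal
Free-air anomaly = 983182.70 − 983009.59 + (-100.91) = 72.20 mGal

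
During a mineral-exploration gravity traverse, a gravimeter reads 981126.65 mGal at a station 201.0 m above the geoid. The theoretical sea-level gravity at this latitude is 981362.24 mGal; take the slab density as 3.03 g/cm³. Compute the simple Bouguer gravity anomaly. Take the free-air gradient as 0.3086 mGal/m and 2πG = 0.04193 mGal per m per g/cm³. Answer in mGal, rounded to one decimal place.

Free-air correction = 0.3086 × 201.0 = 62.03 mGal
Free-air anomaly = 981126.65 − 981362.24 + (62.03) = -173.56 mGal
Bouguer slab correction = 0.04193 × 3.03 × 201.0 = 25.54 mGal
Simple Bouguer anomaly = -173.56 − (25.54) = -199.10 mGal

-199.1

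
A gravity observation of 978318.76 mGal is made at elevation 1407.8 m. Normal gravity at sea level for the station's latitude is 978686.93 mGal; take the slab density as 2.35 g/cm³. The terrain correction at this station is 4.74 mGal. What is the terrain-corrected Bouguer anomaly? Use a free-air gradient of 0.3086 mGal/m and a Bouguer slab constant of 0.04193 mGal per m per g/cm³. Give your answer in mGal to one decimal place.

Free-air correction = 0.3086 × 1407.8 = 434.45 mGal
Free-air anomaly = 978318.76 − 978686.93 + (434.45) = 66.28 mGal
Bouguer slab correction = 0.04193 × 2.35 × 1407.8 = 138.72 mGal
Simple Bouguer anomaly = 66.28 − (138.72) = -72.44 mGal
Complete Bouguer anomaly = -72.44 + 4.74 = -67.70 mGal

-67.7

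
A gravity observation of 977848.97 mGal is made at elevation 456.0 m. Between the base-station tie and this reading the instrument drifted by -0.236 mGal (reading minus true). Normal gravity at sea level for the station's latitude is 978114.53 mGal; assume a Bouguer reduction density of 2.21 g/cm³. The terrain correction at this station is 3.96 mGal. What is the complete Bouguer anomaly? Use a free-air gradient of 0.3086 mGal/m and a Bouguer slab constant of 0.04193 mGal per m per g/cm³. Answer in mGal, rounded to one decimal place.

-162.9

Drift-corrected reading = 977848.97 − (-0.236) = 977849.206 mGal
Free-air correction = 0.3086 × 456.0 = 140.72 mGal
Free-air anomaly = 977849.206 − 978114.53 + (140.72) = -124.604 mGal
Bouguer slab correction = 0.04193 × 2.21 × 456.0 = 42.26 mGal
Simple Bouguer anomaly = -124.604 − (42.26) = -166.864 mGal
Complete Bouguer anomaly = -166.864 + 3.96 = -162.904 mGal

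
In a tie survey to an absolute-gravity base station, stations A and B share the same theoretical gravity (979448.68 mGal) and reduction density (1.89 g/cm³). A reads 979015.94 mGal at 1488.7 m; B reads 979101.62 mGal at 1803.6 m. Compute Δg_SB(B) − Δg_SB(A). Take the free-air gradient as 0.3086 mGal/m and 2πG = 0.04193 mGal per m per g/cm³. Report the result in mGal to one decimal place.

157.9

Δg_SB(A) = 979015.94 − 979448.68 + 0.3086×1488.7 − 0.04193×1.89×1488.7 = -91.30 mGal
Δg_SB(B) = 979101.62 − 979448.68 + 0.3086×1803.6 − 0.04193×1.89×1803.6 = 66.60 mGal
Difference = 66.60 − (-91.30) = 157.90 mGal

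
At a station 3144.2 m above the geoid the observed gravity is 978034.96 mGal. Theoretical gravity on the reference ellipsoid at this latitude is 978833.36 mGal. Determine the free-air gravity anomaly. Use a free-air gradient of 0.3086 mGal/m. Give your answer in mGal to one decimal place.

171.9

Free-air correction = 0.3086 × 3144.2 = 970.30 mGal
Free-air anomaly = 978034.96 − 978833.36 + (970.30) = 171.90 mGal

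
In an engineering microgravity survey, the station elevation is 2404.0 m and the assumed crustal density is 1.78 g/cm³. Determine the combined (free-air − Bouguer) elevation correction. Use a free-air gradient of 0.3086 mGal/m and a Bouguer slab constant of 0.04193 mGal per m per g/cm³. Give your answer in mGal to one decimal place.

562.5

Combined gradient = 0.3086 − 0.04193 × 1.78 = 0.2339646 mGal/m
Combined elevation correction = 0.2339646 × 2404.0 = 562.5 mGal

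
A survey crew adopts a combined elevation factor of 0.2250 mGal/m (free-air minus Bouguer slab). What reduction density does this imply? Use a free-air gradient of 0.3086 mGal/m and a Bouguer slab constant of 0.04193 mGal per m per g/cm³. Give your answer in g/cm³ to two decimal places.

1.99

0.2250 = 0.3086 − 0.04193 × ρ
ρ = (0.3086 − 0.2250) / 0.04193 = 1.99 g/cm³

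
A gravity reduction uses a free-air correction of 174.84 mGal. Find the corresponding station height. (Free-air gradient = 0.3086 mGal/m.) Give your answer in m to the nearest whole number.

567

h = 174.84 / 0.3086 = 566.56 m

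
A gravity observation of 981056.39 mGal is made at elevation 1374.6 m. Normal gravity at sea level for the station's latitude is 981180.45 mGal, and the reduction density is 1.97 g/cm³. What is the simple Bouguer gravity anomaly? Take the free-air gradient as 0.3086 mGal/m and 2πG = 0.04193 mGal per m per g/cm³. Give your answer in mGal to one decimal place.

186.6

Free-air correction = 0.3086 × 1374.6 = 424.20 mGal
Free-air anomaly = 981056.39 − 981180.45 + (424.20) = 300.14 mGal
Bouguer slab correction = 0.04193 × 1.97 × 1374.6 = 113.54 mGal
Simple Bouguer anomaly = 300.14 − (113.54) = 186.60 mGal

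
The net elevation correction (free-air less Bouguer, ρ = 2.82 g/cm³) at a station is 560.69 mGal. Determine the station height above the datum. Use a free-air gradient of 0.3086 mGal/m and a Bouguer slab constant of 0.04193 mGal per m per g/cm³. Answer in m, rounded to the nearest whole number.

Combined gradient = 0.3086 − 0.04193 × 2.82 = 0.1903574 mGal/m
h = 560.69 / 0.1903574 = 2945.46 m

2945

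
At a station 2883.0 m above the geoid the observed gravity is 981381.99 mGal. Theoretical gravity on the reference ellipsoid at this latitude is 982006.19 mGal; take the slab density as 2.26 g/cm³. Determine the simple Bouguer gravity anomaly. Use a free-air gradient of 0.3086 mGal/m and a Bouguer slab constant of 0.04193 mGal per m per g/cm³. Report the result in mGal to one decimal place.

Free-air correction = 0.3086 × 2883.0 = 889.69 mGal
Free-air anomaly = 981381.99 − 982006.19 + (889.69) = 265.49 mGal
Bouguer slab correction = 0.04193 × 2.26 × 2883.0 = 273.20 mGal
Simple Bouguer anomaly = 265.49 − (273.20) = -7.71 mGal

-7.7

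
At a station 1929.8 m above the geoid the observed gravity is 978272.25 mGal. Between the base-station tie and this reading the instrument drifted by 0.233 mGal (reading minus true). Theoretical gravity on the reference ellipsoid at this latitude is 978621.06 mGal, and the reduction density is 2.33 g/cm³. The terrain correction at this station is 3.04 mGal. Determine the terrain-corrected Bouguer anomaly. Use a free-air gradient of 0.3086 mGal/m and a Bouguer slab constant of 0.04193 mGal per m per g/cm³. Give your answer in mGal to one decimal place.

Drift-corrected reading = 978272.25 − (0.233) = 978272.017 mGal
Free-air correction = 0.3086 × 1929.8 = 595.54 mGal
Free-air anomaly = 978272.017 − 978621.06 + (595.54) = 246.497 mGal
Bouguer slab correction = 0.04193 × 2.33 × 1929.8 = 188.54 mGal
Simple Bouguer anomaly = 246.497 − (188.54) = 57.957 mGal
Complete Bouguer anomaly = 57.957 + 3.04 = 60.997 mGal

61.0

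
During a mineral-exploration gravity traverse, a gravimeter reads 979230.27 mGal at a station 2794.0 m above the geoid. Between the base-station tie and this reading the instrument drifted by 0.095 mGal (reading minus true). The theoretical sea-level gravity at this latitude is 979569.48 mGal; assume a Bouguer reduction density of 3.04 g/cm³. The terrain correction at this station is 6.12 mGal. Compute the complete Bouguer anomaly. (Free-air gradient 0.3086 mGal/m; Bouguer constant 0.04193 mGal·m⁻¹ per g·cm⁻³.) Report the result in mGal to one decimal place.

Drift-corrected reading = 979230.27 − (0.095) = 979230.175 mGal
Free-air correction = 0.3086 × 2794.0 = 862.23 mGal
Free-air anomaly = 979230.175 − 979569.48 + (862.23) = 522.925 mGal
Bouguer slab correction = 0.04193 × 3.04 × 2794.0 = 356.14 mGal
Simple Bouguer anomaly = 522.925 − (356.14) = 166.785 mGal
Complete Bouguer anomaly = 166.785 + 6.12 = 172.905 mGal

172.9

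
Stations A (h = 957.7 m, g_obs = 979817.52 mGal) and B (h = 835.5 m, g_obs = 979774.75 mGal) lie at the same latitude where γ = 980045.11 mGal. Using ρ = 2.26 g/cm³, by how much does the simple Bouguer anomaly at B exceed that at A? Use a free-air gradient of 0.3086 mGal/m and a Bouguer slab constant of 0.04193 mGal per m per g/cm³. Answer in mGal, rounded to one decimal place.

-68.9

Δg_SB(A) = 979817.52 − 980045.11 + 0.3086×957.7 − 0.04193×2.26×957.7 = -22.80 mGal
Δg_SB(B) = 979774.75 − 980045.11 + 0.3086×835.5 − 0.04193×2.26×835.5 = -91.70 mGal
Difference = -91.70 − (-22.80) = -68.90 mGal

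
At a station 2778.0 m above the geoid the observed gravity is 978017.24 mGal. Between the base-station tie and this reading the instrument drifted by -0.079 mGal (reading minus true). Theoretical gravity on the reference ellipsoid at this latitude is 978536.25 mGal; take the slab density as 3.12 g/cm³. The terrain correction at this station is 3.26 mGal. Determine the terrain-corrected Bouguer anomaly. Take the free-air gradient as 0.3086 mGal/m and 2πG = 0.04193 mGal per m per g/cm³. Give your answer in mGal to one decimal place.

-21.8

Drift-corrected reading = 978017.24 − (-0.079) = 978017.319 mGal
Free-air correction = 0.3086 × 2778.0 = 857.29 mGal
Free-air anomaly = 978017.319 − 978536.25 + (857.29) = 338.359 mGal
Bouguer slab correction = 0.04193 × 3.12 × 2778.0 = 363.42 mGal
Simple Bouguer anomaly = 338.359 − (363.42) = -25.061 mGal
Complete Bouguer anomaly = -25.061 + 3.26 = -21.801 mGal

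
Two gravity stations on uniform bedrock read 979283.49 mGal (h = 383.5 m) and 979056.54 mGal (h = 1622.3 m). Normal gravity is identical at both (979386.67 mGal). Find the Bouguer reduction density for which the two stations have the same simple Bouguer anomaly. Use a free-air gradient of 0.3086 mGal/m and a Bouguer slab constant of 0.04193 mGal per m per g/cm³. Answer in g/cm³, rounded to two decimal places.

2.99

Δg_obs = 979056.54 − 979283.49 = -226.95 mGal over Δh = 1622.3 − 383.5 = 1238.8 m
Equal Bouguer anomalies ⇒ Δg_obs + (0.3086 − 0.04193ρ)·Δh = 0
0.3086 − 0.04193ρ = −Δg_obs/Δh = 0.18320
ρ = (0.3086 − 0.18320) / 0.04193 = 2.99 g/cm³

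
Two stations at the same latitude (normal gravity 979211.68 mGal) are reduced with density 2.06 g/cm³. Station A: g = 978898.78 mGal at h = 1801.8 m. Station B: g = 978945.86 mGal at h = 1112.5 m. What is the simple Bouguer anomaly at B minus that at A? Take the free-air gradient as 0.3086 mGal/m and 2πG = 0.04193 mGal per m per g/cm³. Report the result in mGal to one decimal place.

Δg_SB(A) = 978898.78 − 979211.68 + 0.3086×1801.8 − 0.04193×2.06×1801.8 = 87.50 mGal
Δg_SB(B) = 978945.86 − 979211.68 + 0.3086×1112.5 − 0.04193×2.06×1112.5 = -18.60 mGal
Difference = -18.60 − (87.50) = -106.10 mGal

-106.1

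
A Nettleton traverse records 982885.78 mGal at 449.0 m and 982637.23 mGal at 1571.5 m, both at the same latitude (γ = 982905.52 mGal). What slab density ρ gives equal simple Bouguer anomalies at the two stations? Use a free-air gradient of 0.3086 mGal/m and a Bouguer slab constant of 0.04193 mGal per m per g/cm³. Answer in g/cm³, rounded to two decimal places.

2.08

Δg_obs = 982637.23 − 982885.78 = -248.55 mGal over Δh = 1571.5 − 449.0 = 1122.5 m
Equal Bouguer anomalies ⇒ Δg_obs + (0.3086 − 0.04193ρ)·Δh = 0
0.3086 − 0.04193ρ = −Δg_obs/Δh = 0.22143
ρ = (0.3086 − 0.22143) / 0.04193 = 2.08 g/cm³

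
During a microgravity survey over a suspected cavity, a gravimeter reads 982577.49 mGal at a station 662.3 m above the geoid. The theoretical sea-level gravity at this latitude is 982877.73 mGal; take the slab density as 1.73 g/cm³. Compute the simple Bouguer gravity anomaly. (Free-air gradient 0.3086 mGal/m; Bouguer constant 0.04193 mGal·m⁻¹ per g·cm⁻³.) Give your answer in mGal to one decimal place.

Free-air correction = 0.3086 × 662.3 = 204.39 mGal
Free-air anomaly = 982577.49 − 982877.73 + (204.39) = -95.85 mGal
Bouguer slab correction = 0.04193 × 1.73 × 662.3 = 48.04 mGal
Simple Bouguer anomaly = -95.85 − (48.04) = -143.89 mGal

-143.9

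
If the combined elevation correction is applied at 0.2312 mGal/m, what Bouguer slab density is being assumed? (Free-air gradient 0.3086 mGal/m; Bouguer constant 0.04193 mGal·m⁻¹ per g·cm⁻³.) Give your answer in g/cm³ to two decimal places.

0.2312 = 0.3086 − 0.04193 × ρ
ρ = (0.3086 − 0.2312) / 0.04193 = 1.85 g/cm³

1.85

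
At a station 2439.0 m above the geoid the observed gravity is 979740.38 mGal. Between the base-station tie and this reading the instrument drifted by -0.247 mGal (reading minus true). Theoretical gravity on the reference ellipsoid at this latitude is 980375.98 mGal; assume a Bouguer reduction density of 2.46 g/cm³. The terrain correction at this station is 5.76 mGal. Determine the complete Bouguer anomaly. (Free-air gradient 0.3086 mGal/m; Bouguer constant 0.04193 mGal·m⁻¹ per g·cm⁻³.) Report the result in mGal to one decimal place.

-128.5

Drift-corrected reading = 979740.38 − (-0.247) = 979740.627 mGal
Free-air correction = 0.3086 × 2439.0 = 752.68 mGal
Free-air anomaly = 979740.627 − 980375.98 + (752.68) = 117.327 mGal
Bouguer slab correction = 0.04193 × 2.46 × 2439.0 = 251.58 mGal
Simple Bouguer anomaly = 117.327 − (251.58) = -134.253 mGal
Complete Bouguer anomaly = -134.253 + 5.76 = -128.493 mGal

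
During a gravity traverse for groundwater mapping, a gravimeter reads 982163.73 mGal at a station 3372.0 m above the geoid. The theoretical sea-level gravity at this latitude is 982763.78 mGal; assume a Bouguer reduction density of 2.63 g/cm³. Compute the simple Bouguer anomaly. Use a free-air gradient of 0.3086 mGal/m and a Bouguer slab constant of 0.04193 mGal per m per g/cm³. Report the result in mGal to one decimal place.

Free-air correction = 0.3086 × 3372.0 = 1040.60 mGal
Free-air anomaly = 982163.73 − 982763.78 + (1040.60) = 440.55 mGal
Bouguer slab correction = 0.04193 × 2.63 × 3372.0 = 371.85 mGal
Simple Bouguer anomaly = 440.55 − (371.85) = 68.70 mGal

68.7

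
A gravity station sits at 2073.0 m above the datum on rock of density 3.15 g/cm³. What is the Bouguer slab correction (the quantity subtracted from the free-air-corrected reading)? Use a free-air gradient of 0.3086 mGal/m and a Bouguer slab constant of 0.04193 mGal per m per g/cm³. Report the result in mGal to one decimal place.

273.8

Bouguer slab correction = 0.04193 × 3.15 × 2073.0 = 273.8 mGal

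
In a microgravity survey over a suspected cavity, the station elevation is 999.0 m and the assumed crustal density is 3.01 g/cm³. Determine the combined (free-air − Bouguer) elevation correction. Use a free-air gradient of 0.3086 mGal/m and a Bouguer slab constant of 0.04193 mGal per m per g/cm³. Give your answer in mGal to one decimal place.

Combined gradient = 0.3086 − 0.04193 × 3.01 = 0.1823907 mGal/m
Combined elevation correction = 0.1823907 × 999.0 = 182.2 mGal

182.2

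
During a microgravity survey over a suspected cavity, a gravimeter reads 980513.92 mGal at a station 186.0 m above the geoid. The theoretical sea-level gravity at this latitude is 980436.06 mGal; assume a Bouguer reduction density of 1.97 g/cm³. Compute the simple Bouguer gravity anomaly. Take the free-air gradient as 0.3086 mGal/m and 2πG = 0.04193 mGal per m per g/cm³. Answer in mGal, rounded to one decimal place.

Free-air correction = 0.3086 × 186.0 = 57.40 mGal
Free-air anomaly = 980513.92 − 980436.06 + (57.40) = 135.26 mGal
Bouguer slab correction = 0.04193 × 1.97 × 186.0 = 15.36 mGal
Simple Bouguer anomaly = 135.26 − (15.36) = 119.90 mGal

119.9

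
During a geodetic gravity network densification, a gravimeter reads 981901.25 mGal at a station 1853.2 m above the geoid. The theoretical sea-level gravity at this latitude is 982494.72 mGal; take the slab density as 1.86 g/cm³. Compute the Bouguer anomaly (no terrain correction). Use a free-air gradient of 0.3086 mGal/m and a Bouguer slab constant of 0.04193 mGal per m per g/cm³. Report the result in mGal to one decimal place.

-166.1

Free-air correction = 0.3086 × 1853.2 = 571.90 mGal
Free-air anomaly = 981901.25 − 982494.72 + (571.90) = -21.57 mGal
Bouguer slab correction = 0.04193 × 1.86 × 1853.2 = 144.53 mGal
Simple Bouguer anomaly = -21.57 − (144.53) = -166.10 mGal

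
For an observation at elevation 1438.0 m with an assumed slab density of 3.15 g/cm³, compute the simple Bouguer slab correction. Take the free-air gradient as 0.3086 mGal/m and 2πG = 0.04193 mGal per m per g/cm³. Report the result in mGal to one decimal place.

Bouguer slab correction = 0.04193 × 3.15 × 1438.0 = 189.9 mGal

189.9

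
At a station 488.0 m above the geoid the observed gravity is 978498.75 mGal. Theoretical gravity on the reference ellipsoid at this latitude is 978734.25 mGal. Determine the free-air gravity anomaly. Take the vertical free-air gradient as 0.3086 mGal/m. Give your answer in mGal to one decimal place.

-84.9

Free-air correction = 0.3086 × 488.0 = 150.60 mGal
Free-air anomaly = 978498.75 − 978734.25 + (150.60) = -84.90 mGal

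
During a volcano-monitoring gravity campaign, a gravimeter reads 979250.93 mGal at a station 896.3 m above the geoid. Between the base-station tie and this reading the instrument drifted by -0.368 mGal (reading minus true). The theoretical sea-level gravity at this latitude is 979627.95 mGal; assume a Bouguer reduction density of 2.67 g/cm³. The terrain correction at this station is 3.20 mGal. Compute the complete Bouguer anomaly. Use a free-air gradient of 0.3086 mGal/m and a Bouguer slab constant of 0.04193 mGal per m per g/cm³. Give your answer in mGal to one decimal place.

Drift-corrected reading = 979250.93 − (-0.368) = 979251.298 mGal
Free-air correction = 0.3086 × 896.3 = 276.60 mGal
Free-air anomaly = 979251.298 − 979627.95 + (276.60) = -100.052 mGal
Bouguer slab correction = 0.04193 × 2.67 × 896.3 = 100.34 mGal
Simple Bouguer anomaly = -100.052 − (100.34) = -200.392 mGal
Complete Bouguer anomaly = -200.392 + 3.20 = -197.192 mGal

-197.2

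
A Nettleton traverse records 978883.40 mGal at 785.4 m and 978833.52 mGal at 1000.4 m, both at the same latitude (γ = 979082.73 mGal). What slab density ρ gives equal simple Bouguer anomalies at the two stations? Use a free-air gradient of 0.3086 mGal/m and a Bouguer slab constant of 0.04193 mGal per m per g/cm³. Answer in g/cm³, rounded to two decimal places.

Δg_obs = 978833.52 − 978883.40 = -49.88 mGal over Δh = 1000.4 − 785.4 = 215.0 m
Equal Bouguer anomalies ⇒ Δg_obs + (0.3086 − 0.04193ρ)·Δh = 0
0.3086 − 0.04193ρ = −Δg_obs/Δh = 0.23200
ρ = (0.3086 − 0.23200) / 0.04193 = 1.83 g/cm³

1.83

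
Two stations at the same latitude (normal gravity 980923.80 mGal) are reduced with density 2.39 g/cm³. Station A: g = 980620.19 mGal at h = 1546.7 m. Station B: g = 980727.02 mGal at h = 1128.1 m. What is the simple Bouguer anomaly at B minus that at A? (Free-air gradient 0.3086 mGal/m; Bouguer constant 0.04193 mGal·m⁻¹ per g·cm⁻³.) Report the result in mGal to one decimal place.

19.6

Δg_SB(A) = 980620.19 − 980923.80 + 0.3086×1546.7 − 0.04193×2.39×1546.7 = 18.70 mGal
Δg_SB(B) = 980727.02 − 980923.80 + 0.3086×1128.1 − 0.04193×2.39×1128.1 = 38.30 mGal
Difference = 38.30 − (18.70) = 19.60 mGal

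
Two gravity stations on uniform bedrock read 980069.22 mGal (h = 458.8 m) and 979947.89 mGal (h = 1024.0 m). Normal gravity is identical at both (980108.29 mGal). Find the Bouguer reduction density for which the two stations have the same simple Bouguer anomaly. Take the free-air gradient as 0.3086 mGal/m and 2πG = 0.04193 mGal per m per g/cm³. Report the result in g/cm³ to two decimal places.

Δg_obs = 979947.89 − 980069.22 = -121.33 mGal over Δh = 1024.0 − 458.8 = 565.2 m
Equal Bouguer anomalies ⇒ Δg_obs + (0.3086 − 0.04193ρ)·Δh = 0
0.3086 − 0.04193ρ = −Δg_obs/Δh = 0.21467
ρ = (0.3086 − 0.21467) / 0.04193 = 2.24 g/cm³

2.24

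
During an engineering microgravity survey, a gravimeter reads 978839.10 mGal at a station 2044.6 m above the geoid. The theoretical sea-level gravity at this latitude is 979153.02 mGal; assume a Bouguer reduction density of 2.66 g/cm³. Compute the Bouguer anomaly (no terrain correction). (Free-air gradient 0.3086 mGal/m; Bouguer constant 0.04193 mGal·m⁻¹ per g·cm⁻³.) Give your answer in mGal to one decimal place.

Free-air correction = 0.3086 × 2044.6 = 630.96 mGal
Free-air anomaly = 978839.10 − 979153.02 + (630.96) = 317.04 mGal
Bouguer slab correction = 0.04193 × 2.66 × 2044.6 = 228.04 mGal
Simple Bouguer anomaly = 317.04 − (228.04) = 89.00 mGal

89.0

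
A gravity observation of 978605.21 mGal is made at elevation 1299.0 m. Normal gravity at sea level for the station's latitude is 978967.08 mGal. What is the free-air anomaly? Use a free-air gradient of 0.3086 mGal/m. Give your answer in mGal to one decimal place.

39.0

Free-air correction = 0.3086 × 1299.0 = 400.87 mGal
Free-air anomaly = 978605.21 − 978967.08 + (400.87) = 39.00 mGal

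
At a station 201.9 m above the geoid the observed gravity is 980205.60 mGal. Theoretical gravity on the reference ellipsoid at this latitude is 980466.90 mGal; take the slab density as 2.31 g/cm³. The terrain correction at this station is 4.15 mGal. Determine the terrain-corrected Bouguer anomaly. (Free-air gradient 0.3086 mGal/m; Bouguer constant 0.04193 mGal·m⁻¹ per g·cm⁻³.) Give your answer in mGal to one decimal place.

-214.4

Free-air correction = 0.3086 × 201.9 = 62.31 mGal
Free-air anomaly = 980205.60 − 980466.90 + (62.31) = -198.99 mGal
Bouguer slab correction = 0.04193 × 2.31 × 201.9 = 19.56 mGal
Simple Bouguer anomaly = -198.99 − (19.56) = -218.55 mGal
Complete Bouguer anomaly = -218.55 + 4.15 = -214.40 mGal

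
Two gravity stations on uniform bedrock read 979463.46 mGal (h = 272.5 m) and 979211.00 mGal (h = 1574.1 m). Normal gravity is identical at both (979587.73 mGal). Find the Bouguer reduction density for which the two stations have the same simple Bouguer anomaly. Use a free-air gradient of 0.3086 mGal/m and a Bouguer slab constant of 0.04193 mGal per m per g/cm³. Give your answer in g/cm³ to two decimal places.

2.73

Δg_obs = 979211.00 − 979463.46 = -252.46 mGal over Δh = 1574.1 − 272.5 = 1301.6 m
Equal Bouguer anomalies ⇒ Δg_obs + (0.3086 − 0.04193ρ)·Δh = 0
0.3086 − 0.04193ρ = −Δg_obs/Δh = 0.19396
ρ = (0.3086 − 0.19396) / 0.04193 = 2.73 g/cm³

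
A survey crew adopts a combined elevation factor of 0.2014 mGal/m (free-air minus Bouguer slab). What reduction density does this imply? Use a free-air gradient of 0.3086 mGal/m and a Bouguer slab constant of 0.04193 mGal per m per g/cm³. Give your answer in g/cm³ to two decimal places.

0.2014 = 0.3086 − 0.04193 × ρ
ρ = (0.3086 − 0.2014) / 0.04193 = 2.56 g/cm³

2.56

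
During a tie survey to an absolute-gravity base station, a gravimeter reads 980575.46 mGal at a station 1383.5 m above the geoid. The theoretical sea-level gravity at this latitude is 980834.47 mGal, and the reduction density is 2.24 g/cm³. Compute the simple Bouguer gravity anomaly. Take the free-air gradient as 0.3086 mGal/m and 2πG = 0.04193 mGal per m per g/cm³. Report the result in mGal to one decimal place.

38.0

Free-air correction = 0.3086 × 1383.5 = 426.95 mGal
Free-air anomaly = 980575.46 − 980834.47 + (426.95) = 167.94 mGal
Bouguer slab correction = 0.04193 × 2.24 × 1383.5 = 129.94 mGal
Simple Bouguer anomaly = 167.94 − (129.94) = 38.00 mGal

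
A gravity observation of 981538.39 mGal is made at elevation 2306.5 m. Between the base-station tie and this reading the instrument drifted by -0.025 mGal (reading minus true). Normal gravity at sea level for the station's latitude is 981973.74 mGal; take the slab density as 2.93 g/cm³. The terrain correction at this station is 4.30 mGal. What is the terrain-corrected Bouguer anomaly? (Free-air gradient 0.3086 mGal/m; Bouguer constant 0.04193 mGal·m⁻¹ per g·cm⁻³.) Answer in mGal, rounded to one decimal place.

-2.6

Drift-corrected reading = 981538.39 − (-0.025) = 981538.415 mGal
Free-air correction = 0.3086 × 2306.5 = 711.79 mGal
Free-air anomaly = 981538.415 − 981973.74 + (711.79) = 276.465 mGal
Bouguer slab correction = 0.04193 × 2.93 × 2306.5 = 283.36 mGal
Simple Bouguer anomaly = 276.465 − (283.36) = -6.895 mGal
Complete Bouguer anomaly = -6.895 + 4.30 = -2.595 mGal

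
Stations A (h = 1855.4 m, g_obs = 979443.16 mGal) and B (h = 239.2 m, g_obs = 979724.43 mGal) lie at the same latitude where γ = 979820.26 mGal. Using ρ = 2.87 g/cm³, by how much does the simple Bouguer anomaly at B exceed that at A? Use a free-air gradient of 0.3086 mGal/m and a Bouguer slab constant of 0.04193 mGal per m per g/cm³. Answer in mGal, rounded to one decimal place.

-23.0

Δg_SB(A) = 979443.16 − 979820.26 + 0.3086×1855.4 − 0.04193×2.87×1855.4 = -27.80 mGal
Δg_SB(B) = 979724.43 − 979820.26 + 0.3086×239.2 − 0.04193×2.87×239.2 = -50.80 mGal
Difference = -50.80 − (-27.80) = -23.00 mGal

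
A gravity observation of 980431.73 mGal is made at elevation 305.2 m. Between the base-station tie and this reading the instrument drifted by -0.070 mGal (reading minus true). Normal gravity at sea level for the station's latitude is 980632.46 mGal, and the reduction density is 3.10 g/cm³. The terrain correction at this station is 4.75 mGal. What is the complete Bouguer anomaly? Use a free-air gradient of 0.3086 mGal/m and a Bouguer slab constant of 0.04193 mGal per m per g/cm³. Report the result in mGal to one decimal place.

Drift-corrected reading = 980431.73 − (-0.070) = 980431.800 mGal
Free-air correction = 0.3086 × 305.2 = 94.18 mGal
Free-air anomaly = 980431.800 − 980632.46 + (94.18) = -106.480 mGal
Bouguer slab correction = 0.04193 × 3.10 × 305.2 = 39.67 mGal
Simple Bouguer anomaly = -106.480 − (39.67) = -146.150 mGal
Complete Bouguer anomaly = -146.150 + 4.75 = -141.400 mGal

-141.4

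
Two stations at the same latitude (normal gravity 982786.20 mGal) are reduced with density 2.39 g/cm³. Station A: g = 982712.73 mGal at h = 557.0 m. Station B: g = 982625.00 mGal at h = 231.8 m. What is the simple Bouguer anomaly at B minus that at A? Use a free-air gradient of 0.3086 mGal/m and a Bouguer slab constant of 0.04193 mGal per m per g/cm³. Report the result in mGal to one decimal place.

-155.5

Δg_SB(A) = 982712.73 − 982786.20 + 0.3086×557.0 − 0.04193×2.39×557.0 = 42.60 mGal
Δg_SB(B) = 982625.00 − 982786.20 + 0.3086×231.8 − 0.04193×2.39×231.8 = -112.90 mGal
Difference = -112.90 − (42.60) = -155.50 mGal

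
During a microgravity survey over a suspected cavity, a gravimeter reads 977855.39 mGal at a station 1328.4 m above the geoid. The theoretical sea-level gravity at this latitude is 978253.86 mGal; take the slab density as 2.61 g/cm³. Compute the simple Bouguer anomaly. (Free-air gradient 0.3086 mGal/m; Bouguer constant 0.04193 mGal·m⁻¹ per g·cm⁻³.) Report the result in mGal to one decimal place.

-133.9

Free-air correction = 0.3086 × 1328.4 = 409.94 mGal
Free-air anomaly = 977855.39 − 978253.86 + (409.94) = 11.47 mGal
Bouguer slab correction = 0.04193 × 2.61 × 1328.4 = 145.38 mGal
Simple Bouguer anomaly = 11.47 − (145.38) = -133.91 mGal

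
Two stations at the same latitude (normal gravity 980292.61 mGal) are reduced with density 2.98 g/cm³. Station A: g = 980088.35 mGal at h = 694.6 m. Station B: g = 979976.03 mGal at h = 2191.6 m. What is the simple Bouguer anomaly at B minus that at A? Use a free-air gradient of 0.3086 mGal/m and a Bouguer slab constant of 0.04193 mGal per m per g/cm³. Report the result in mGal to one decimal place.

Δg_SB(A) = 980088.35 − 980292.61 + 0.3086×694.6 − 0.04193×2.98×694.6 = -76.70 mGal
Δg_SB(B) = 979976.03 − 980292.61 + 0.3086×2191.6 − 0.04193×2.98×2191.6 = 85.90 mGal
Difference = 85.90 − (-76.70) = 162.60 mGal

162.6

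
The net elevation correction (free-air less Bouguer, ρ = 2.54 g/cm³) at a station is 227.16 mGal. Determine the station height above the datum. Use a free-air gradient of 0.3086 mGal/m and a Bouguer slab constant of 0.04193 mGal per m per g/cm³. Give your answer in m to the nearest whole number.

1124

Combined gradient = 0.3086 − 0.04193 × 2.54 = 0.2020978 mGal/m
h = 227.16 / 0.2020978 = 1124.01 m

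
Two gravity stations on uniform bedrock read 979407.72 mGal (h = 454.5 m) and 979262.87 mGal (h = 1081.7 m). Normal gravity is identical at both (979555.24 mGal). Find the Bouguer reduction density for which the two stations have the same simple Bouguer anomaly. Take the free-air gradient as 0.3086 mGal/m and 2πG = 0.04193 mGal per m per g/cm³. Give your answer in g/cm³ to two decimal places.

Δg_obs = 979262.87 − 979407.72 = -144.85 mGal over Δh = 1081.7 − 454.5 = 627.2 m
Equal Bouguer anomalies ⇒ Δg_obs + (0.3086 − 0.04193ρ)·Δh = 0
0.3086 − 0.04193ρ = −Δg_obs/Δh = 0.23095
ρ = (0.3086 − 0.23095) / 0.04193 = 1.85 g/cm³

1.85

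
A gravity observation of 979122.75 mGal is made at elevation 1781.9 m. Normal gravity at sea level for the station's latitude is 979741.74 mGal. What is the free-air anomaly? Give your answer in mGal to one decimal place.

Free-air correction = 0.3086 × 1781.9 = 549.89 mGal
Free-air anomaly = 979122.75 − 979741.74 + (549.89) = -69.10 mGal

-69.1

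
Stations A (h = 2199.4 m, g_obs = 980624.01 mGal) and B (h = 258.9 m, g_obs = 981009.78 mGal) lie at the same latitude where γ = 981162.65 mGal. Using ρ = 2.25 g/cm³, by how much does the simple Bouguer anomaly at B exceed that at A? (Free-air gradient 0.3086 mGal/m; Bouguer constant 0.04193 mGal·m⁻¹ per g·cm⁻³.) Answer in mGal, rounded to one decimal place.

-30.0

Δg_SB(A) = 980624.01 − 981162.65 + 0.3086×2199.4 − 0.04193×2.25×2199.4 = -67.40 mGal
Δg_SB(B) = 981009.78 − 981162.65 + 0.3086×258.9 − 0.04193×2.25×258.9 = -97.40 mGal
Difference = -97.40 − (-67.40) = -30.00 mGal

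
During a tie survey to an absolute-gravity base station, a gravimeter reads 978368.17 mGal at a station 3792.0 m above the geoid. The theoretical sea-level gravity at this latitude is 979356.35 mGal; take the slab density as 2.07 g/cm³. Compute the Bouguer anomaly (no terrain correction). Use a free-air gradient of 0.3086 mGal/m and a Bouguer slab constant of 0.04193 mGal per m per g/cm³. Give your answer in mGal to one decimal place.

-147.1

Free-air correction = 0.3086 × 3792.0 = 1170.21 mGal
Free-air anomaly = 978368.17 − 979356.35 + (1170.21) = 182.03 mGal
Bouguer slab correction = 0.04193 × 2.07 × 3792.0 = 329.13 mGal
Simple Bouguer anomaly = 182.03 − (329.13) = -147.10 mGal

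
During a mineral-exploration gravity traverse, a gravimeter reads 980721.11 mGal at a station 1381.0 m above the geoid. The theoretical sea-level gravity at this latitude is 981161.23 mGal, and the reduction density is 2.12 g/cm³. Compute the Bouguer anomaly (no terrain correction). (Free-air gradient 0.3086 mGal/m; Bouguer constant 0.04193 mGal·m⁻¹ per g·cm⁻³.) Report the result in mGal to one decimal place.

-136.7

Free-air correction = 0.3086 × 1381.0 = 426.18 mGal
Free-air anomaly = 980721.11 − 981161.23 + (426.18) = -13.94 mGal
Bouguer slab correction = 0.04193 × 2.12 × 1381.0 = 122.76 mGal
Simple Bouguer anomaly = -13.94 − (122.76) = -136.70 mGal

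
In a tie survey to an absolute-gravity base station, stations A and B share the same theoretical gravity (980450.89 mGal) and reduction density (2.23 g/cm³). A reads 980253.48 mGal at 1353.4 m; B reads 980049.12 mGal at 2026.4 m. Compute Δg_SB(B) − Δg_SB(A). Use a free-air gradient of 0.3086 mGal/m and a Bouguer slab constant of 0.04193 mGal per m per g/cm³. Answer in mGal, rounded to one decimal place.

-59.6

Δg_SB(A) = 980253.48 − 980450.89 + 0.3086×1353.4 − 0.04193×2.23×1353.4 = 93.70 mGal
Δg_SB(B) = 980049.12 − 980450.89 + 0.3086×2026.4 − 0.04193×2.23×2026.4 = 34.10 mGal
Difference = 34.10 − (93.70) = -59.60 mGal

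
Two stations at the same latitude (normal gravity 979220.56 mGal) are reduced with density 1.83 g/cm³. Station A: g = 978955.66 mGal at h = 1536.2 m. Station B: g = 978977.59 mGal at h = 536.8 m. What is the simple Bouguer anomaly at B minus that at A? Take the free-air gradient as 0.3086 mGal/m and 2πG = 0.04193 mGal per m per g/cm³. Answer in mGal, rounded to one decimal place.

Δg_SB(A) = 978955.66 − 979220.56 + 0.3086×1536.2 − 0.04193×1.83×1536.2 = 91.30 mGal
Δg_SB(B) = 978977.59 − 979220.56 + 0.3086×536.8 − 0.04193×1.83×536.8 = -118.50 mGal
Difference = -118.50 − (91.30) = -209.80 mGal

-209.8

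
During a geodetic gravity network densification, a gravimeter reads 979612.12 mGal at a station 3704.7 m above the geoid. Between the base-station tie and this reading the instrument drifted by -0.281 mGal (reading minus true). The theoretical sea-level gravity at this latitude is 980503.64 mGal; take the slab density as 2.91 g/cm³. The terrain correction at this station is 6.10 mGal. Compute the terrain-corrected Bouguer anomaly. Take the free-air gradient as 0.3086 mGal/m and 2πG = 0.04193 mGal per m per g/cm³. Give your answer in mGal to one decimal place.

-193.9

Drift-corrected reading = 979612.12 − (-0.281) = 979612.401 mGal
Free-air correction = 0.3086 × 3704.7 = 1143.27 mGal
Free-air anomaly = 979612.401 − 980503.64 + (1143.27) = 252.031 mGal
Bouguer slab correction = 0.04193 × 2.91 × 3704.7 = 452.03 mGal
Simple Bouguer anomaly = 252.031 − (452.03) = -199.999 mGal
Complete Bouguer anomaly = -199.999 + 6.10 = -193.899 mGal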